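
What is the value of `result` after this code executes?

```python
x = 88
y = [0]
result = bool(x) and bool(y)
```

x = 88; y = [0]; result = True

True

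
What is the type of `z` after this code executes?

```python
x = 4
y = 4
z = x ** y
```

positive int ** positive int = int

int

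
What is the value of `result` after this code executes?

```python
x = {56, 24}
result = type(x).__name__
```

x is set; result = 'set'

'set'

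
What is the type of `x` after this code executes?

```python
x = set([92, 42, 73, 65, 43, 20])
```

set() constructor returns set

set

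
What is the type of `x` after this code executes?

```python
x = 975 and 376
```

'and' with truthy values returns last operand (int)

int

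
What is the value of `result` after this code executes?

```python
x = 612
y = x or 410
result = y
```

x = 612; y = 612; result = 612

612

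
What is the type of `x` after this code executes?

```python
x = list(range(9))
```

list(range()) returns list

list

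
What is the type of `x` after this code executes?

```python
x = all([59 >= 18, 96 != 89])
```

all() returns bool

bool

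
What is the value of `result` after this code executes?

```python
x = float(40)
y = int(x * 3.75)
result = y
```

x = 40.0; y = 150; result = 150

150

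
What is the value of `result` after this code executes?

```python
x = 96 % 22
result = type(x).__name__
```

x is int; result = 'int'

'int'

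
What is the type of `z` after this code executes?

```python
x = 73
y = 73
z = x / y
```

int / int = float

float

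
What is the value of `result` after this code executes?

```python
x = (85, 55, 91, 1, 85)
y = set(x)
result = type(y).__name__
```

x is tuple; y is set; result = 'set'

'set'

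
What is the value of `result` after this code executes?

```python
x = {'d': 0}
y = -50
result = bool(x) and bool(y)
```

x = {'d': 0}; y = -50; result = True

True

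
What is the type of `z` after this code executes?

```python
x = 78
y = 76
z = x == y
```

Equality comparison returns bool

bool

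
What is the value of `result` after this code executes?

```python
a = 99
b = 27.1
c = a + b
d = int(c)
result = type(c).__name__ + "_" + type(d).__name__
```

a is int; b is float; c is float; d is int; result = 'float_int'

'float_int'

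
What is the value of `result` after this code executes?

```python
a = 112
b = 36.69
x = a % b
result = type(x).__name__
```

a is int; b is float; x is float; result = 'float'

'float'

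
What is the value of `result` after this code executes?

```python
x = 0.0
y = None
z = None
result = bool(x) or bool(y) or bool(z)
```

x = 0.0; y = None; z = None; result = False

False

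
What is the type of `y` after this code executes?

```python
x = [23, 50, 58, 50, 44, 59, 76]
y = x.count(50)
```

list.count() returns int

int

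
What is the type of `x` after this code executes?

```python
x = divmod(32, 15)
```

divmod() returns tuple of (quotient, remainder)

tuple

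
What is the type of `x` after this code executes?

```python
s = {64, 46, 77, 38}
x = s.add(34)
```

set.add() returns None (mutates in place)

NoneType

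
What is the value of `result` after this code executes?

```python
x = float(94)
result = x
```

x = 94.0; result = 94.0

94.0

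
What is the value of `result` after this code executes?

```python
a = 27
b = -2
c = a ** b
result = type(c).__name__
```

a is int; b is int; c is float; result = 'float'

'float'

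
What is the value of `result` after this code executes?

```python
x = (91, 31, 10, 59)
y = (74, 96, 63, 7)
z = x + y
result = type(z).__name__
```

x is tuple; y is tuple; z is tuple; result = 'tuple'

'tuple'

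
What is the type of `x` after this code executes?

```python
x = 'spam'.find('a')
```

str.find() returns int index

int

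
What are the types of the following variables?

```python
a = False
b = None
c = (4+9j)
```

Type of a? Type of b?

a is assigned the constant False, which has type bool; b is assigned None, whose type is NoneType

bool, NoneType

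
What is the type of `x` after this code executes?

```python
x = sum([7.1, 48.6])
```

sum() of floats returns float

float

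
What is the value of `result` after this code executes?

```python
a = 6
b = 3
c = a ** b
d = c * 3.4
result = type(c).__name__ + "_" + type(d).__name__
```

a is int; b is int; c is int; d is float; result = 'int_float'

'int_float'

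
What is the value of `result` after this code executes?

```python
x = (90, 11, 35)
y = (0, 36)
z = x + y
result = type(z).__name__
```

x is tuple; y is tuple; z is tuple; result = 'tuple'

'tuple'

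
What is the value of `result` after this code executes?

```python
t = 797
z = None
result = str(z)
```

t = 797; z = None; result = 'None'

'None'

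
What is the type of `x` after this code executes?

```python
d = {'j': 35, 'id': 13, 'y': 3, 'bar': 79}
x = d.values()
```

.values() returns dict_values view

dict_values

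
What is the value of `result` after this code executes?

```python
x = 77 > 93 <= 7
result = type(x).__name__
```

x is bool; result = 'bool'

'bool'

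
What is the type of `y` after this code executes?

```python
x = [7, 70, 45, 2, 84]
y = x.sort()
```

list.sort() returns None (mutates in place)

NoneType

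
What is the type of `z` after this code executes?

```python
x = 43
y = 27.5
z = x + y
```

int + float = float

float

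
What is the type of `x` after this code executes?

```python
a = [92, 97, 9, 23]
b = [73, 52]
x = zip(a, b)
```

zip() returns a zip object

zip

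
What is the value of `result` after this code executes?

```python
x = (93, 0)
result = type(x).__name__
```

x is tuple; result = 'tuple'

'tuple'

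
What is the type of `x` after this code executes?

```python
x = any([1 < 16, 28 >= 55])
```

any() returns bool

bool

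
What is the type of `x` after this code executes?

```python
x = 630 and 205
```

'and' with truthy values returns last operand (int)

int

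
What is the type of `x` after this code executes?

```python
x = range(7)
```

range() returns a range object

range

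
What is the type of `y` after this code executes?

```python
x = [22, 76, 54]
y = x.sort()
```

list.sort() returns None (mutates in place)

NoneType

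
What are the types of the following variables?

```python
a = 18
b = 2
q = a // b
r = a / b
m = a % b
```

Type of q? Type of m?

// returns int; % of ints returns int

int, int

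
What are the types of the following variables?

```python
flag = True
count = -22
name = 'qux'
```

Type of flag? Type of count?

flag is assigned the constant True, which has type bool; count is assigned a bare integer (no decimal point), so it is an int

bool, int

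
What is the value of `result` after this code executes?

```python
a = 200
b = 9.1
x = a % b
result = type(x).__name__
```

a is int; b is float; x is float; result = 'float'

'float'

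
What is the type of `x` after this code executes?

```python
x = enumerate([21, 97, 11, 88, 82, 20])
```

enumerate() returns an enumerate object

enumerate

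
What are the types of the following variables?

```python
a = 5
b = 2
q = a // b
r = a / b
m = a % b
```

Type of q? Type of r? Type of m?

// returns int; / returns float; % of ints returns int

int, float, int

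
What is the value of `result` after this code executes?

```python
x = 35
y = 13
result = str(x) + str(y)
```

x = 35; y = 13; result = '3513'

'3513'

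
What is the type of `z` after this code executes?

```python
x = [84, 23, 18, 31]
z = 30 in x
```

'in' operator returns bool

bool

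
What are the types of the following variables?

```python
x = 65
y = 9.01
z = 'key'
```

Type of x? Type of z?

x is assigned a bare integer (no decimal point), so it is an int; z is assigned a quoted string literal, so it is a str

int, str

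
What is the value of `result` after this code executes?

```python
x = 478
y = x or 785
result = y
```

x = 478; y = 478; result = 478

478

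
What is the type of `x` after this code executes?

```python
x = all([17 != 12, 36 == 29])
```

all() returns bool

bool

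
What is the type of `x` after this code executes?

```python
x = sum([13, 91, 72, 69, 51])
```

sum() of ints returns int

int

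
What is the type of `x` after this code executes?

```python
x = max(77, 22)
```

max() of ints returns int

int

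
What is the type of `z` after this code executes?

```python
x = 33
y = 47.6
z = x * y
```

int * float = float

float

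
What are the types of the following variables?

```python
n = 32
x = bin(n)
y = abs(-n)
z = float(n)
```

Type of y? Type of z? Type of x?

abs() of int returns int; float() returns float; bin() returns str

int, float, str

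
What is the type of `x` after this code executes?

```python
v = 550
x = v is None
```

'is' comparison returns bool

bool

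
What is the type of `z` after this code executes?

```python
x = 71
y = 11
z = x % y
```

int % int = int

int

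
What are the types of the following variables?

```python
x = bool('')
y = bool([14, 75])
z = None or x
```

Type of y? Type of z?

bool() returns bool; None or bool returns the bool

bool, bool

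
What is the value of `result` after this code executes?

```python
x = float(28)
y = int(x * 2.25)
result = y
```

x = 28.0; y = 63; result = 63

63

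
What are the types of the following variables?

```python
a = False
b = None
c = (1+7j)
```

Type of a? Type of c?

a is assigned the constant False, which has type bool; c is assigned (1+7j), an int plus an imaginary literal (j suffix), which evaluates to complex

bool, complex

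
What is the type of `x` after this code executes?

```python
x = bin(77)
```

bin() returns str representation

str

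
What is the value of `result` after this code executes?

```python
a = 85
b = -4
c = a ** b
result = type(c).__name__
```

a is int; b is int; c is float; result = 'float'

'float'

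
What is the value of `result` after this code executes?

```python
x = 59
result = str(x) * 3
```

x = 59; result = '595959'

'595959'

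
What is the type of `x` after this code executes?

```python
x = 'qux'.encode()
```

str.encode() returns bytes

bytes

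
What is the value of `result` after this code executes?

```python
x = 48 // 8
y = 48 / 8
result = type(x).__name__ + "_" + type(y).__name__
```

x is int; y is float; result = 'int_float'

'int_float'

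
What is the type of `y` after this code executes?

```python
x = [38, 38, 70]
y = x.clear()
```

list.clear() returns None

NoneType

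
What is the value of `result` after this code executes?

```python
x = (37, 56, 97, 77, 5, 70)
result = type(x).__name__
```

x is tuple; result = 'tuple'

'tuple'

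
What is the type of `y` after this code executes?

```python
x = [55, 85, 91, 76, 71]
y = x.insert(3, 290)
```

list.insert() returns None

NoneType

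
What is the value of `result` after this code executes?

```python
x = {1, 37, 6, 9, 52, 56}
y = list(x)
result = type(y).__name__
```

x is set; y is list; result = 'list'

'list'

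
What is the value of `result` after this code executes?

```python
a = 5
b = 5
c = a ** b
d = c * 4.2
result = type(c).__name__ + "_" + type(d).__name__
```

a is int; b is int; c is int; d is float; result = 'int_float'

'int_float'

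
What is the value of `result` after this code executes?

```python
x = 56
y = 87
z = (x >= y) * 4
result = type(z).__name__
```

x is int; y is int; z is int; result = 'int'

'int'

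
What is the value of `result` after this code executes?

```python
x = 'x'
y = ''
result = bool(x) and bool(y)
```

x = 'x'; y = ''; result = False

False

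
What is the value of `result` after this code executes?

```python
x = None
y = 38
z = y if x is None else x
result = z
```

x = None; y = 38; z = 38; result = 38

38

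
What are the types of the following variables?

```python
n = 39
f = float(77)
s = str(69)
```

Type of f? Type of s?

f is assigned the result of calling float(), which returns a float; s is assigned the result of calling str(), which returns a str

float, str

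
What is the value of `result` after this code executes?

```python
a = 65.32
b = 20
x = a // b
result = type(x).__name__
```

a is float; b is int; x is float; result = 'float'

'float'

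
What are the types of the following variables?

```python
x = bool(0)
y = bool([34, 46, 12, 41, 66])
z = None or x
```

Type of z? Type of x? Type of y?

None or bool returns the bool; bool() returns bool; bool() returns bool

bool, bool, bool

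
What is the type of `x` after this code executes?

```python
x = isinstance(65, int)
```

isinstance() returns bool

bool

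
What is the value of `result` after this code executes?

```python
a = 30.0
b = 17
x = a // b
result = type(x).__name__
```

a is float; b is int; x is float; result = 'float'

'float'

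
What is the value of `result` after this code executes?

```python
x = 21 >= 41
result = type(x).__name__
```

x is bool; result = 'bool'

'bool'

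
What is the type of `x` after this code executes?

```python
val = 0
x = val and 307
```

'and' returns first falsy value (0 is int)

int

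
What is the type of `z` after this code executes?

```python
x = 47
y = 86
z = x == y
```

Comparison returns bool

bool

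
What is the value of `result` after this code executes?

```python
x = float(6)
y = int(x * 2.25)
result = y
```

x = 6.0; y = 13; result = 13

13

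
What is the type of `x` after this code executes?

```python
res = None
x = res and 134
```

'and' returns first falsy value (None)

NoneType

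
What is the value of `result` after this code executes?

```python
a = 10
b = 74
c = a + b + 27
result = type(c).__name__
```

a is int; b is int; c is int; result = 'int'

'int'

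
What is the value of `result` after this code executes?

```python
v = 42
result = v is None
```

v = 42; result = False

False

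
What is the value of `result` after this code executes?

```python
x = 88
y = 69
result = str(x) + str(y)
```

x = 88; y = 69; result = '8869'

'8869'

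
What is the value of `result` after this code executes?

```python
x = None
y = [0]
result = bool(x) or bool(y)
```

x = None; y = [0]; result = True

True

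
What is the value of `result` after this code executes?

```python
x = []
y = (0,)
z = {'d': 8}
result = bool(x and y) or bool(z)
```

x = []; y = (0,); z = {'d': 8}; result = True

True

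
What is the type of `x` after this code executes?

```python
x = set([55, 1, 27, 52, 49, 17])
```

set() constructor returns set

set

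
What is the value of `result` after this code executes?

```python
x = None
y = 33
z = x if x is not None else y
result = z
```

x = None; y = 33; z = 33; result = 33

33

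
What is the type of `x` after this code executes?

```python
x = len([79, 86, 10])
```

len() always returns int

int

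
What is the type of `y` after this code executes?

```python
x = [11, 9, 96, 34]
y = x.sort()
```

list.sort() returns None (mutates in place)

NoneType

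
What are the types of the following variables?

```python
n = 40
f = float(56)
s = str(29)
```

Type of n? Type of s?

n is assigned a bare integer (no decimal point), so it is an int; s is assigned the result of calling str(), which returns a str

int, str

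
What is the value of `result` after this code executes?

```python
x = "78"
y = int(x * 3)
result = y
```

x = '78'; y = 787878; result = 787878

787878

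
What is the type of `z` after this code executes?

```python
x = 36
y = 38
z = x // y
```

int // int = int

int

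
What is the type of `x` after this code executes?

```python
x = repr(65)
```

repr() returns str

str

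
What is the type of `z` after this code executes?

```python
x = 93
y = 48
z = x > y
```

Comparison returns bool

bool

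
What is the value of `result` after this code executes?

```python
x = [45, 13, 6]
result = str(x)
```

x = [45, 13, 6]; result = '[45, 13, 6]'

'[45, 13, 6]'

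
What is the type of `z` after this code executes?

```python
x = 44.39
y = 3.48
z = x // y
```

float // float = float

float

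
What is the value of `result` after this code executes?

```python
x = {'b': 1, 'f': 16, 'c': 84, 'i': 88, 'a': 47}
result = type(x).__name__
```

x is dict; result = 'dict'

'dict'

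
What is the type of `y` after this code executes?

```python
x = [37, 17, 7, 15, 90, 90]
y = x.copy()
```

list.copy() returns list

list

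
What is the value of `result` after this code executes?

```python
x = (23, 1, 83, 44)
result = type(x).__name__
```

x is tuple; result = 'tuple'

'tuple'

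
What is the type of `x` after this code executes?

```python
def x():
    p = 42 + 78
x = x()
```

Function without return returns None

NoneType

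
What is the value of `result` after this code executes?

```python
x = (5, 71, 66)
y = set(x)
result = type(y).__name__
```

x is tuple; y is set; result = 'set'

'set'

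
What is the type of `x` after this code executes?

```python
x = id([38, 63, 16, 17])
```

id() returns int

int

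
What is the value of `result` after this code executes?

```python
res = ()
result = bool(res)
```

res = (); result = False

False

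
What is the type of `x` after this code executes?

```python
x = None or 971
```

'or' with None returns the other truthy value

int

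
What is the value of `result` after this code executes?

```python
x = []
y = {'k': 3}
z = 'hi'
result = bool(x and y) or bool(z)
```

x = []; y = {'k': 3}; z = 'hi'; result = True

True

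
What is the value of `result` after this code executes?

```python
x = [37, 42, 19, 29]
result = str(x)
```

x = [37, 42, 19, 29]; result = '[37, 42, 19, 29]'

'[37, 42, 19, 29]'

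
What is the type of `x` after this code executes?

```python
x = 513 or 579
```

'or' returns first truthy value (int)

int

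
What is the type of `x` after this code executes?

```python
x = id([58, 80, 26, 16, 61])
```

id() returns int

int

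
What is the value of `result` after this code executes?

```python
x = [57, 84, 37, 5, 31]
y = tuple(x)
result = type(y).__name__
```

x is list; y is tuple; result = 'tuple'

'tuple'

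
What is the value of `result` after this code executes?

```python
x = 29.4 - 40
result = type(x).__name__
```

x is float; result = 'float'

'float'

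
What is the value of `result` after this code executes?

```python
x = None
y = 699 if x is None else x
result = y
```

x = None; y = 699; result = 699

699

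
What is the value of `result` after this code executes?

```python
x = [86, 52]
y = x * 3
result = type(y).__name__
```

x is list; y is list; result = 'list'

'list'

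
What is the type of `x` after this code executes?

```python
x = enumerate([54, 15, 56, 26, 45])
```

enumerate() returns an enumerate object

enumerate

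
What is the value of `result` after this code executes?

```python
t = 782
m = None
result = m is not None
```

t = 782; m = None; result = False

False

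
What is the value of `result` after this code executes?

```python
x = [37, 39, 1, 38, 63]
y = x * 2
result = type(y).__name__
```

x is list; y is list; result = 'list'

'list'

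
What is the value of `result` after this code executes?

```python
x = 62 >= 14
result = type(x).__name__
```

x is bool; result = 'bool'

'bool'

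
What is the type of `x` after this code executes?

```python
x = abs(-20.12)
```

abs() of float returns float

float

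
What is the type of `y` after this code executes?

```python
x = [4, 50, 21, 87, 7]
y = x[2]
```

Indexing list[int] returns int

int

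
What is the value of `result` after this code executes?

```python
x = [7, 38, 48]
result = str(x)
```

x = [7, 38, 48]; result = '[7, 38, 48]'

'[7, 38, 48]'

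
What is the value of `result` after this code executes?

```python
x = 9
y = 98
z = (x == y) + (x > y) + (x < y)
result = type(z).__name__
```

x is int; y is int; z is int; result = 'int'

'int'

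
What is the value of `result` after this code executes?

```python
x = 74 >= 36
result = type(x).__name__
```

x is bool; result = 'bool'

'bool'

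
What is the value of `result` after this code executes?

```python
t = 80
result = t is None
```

t = 80; result = False

False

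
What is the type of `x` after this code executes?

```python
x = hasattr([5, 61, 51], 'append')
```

hasattr() returns bool

bool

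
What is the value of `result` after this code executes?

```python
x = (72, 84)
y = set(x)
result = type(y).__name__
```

x is tuple; y is set; result = 'set'

'set'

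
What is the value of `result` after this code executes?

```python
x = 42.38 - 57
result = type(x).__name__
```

x is float; result = 'float'

'float'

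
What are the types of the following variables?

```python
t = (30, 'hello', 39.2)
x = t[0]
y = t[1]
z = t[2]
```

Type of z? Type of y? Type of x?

tuple[2] is float; tuple[1] is str; tuple[0] is int

float, str, int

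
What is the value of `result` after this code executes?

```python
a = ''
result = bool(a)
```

a = ''; result = False

False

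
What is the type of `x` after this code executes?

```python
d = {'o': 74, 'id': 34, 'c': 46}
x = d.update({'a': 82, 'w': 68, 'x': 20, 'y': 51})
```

dict.update() returns None

NoneType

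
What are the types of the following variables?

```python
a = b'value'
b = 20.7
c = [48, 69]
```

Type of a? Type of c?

a is assigned a bytes literal (b'...' prefix); c is assigned a list literal (square brackets)

bytes, list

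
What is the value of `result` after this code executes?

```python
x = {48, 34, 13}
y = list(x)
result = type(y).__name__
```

x is set; y is list; result = 'list'

'list'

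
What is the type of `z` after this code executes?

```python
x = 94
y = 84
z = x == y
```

Equality comparison returns bool

bool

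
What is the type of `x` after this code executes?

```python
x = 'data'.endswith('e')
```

str.endswith() returns bool

bool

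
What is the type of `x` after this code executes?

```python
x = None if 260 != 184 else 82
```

260 != 184 is True, so the if branch is taken

NoneType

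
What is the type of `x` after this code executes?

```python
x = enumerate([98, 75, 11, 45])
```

enumerate() returns an enumerate object

enumerate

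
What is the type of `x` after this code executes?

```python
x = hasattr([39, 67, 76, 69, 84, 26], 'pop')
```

hasattr() returns bool

bool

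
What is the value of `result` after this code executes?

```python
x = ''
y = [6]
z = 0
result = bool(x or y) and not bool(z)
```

x = ''; y = [6]; z = 0; result = True

True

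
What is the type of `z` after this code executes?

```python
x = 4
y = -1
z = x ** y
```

int ** negative = float

float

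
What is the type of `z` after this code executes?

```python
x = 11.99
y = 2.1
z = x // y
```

float // float = float

float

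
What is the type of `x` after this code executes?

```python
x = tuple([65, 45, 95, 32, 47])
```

tuple() constructor returns tuple

tuple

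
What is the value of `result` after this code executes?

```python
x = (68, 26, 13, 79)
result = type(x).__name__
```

x is tuple; result = 'tuple'

'tuple'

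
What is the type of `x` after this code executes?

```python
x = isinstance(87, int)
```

isinstance() returns bool

bool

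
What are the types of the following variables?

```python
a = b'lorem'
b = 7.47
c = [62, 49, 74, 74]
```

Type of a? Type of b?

a is assigned a bytes literal (b'...' prefix); b is assigned a number with a decimal point, so it is a float

bytes, float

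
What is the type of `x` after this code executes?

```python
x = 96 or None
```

'or' returns first truthy value

int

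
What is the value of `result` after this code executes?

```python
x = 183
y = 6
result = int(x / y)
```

x = 183; y = 6; result = 30

30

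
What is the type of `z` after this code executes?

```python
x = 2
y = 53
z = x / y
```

int / int = float

float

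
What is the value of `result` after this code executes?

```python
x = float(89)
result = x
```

x = 89.0; result = 89.0

89.0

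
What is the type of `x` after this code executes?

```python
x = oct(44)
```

oct() returns str representation

str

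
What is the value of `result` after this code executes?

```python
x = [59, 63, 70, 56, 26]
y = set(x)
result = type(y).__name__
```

x is list; y is set; result = 'set'

'set'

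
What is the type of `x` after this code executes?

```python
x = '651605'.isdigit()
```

str.isdigit() returns bool

bool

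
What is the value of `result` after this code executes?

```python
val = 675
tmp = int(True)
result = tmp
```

val = 675; tmp = 1; result = 1

1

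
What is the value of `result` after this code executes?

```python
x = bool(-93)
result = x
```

x = True; result = True

True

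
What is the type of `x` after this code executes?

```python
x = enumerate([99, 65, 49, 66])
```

enumerate() returns an enumerate object

enumerate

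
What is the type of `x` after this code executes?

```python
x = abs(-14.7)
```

abs() of float returns float

float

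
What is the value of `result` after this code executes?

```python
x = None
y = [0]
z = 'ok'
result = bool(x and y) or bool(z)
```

x = None; y = [0]; z = 'ok'; result = True

True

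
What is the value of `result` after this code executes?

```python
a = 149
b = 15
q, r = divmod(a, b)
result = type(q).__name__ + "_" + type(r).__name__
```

a is int; b is int; q is int; r is int; result = 'int_int'

'int_int'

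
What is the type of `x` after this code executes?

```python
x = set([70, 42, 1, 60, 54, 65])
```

set() constructor returns set

set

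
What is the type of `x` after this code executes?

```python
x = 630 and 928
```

'and' with truthy values returns last operand (int)

int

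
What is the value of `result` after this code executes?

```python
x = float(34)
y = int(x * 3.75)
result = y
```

x = 34.0; y = 127; result = 127

127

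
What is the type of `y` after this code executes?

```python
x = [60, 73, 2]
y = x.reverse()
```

list.reverse() returns None

NoneType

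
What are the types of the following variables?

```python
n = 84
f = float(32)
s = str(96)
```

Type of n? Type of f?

n is assigned a bare integer (no decimal point), so it is an int; f is assigned the result of calling float(), which returns a float

int, float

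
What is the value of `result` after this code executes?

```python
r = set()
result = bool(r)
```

r = set(); result = False

False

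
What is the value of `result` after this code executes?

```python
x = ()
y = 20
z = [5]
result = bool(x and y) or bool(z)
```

x = (); y = 20; z = [5]; result = True

True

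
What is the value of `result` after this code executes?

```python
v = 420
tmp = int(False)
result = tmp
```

v = 420; tmp = 0; result = 0

0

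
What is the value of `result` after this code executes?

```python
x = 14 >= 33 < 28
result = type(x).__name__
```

x is bool; result = 'bool'

'bool'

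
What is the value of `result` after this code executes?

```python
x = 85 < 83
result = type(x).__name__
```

x is bool; result = 'bool'

'bool'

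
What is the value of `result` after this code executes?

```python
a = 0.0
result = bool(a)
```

a = 0.0; result = False

False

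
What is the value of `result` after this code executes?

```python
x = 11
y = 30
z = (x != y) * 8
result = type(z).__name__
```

x is int; y is int; z is int; result = 'int'

'int'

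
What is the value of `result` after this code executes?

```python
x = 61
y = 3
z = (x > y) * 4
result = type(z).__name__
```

x is int; y is int; z is int; result = 'int'

'int'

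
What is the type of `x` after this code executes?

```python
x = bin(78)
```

bin() returns str representation

str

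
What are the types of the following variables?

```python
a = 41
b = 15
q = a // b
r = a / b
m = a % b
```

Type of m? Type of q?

% of ints returns int; // returns int

int, int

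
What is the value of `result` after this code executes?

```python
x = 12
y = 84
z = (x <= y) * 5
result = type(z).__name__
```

x is int; y is int; z is int; result = 'int'

'int'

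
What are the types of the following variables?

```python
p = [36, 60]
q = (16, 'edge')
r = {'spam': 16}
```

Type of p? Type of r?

p is assigned a list literal (square brackets); r is assigned a dict literal ({key: value})

list, dict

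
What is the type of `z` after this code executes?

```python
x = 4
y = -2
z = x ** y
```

int ** negative = float

float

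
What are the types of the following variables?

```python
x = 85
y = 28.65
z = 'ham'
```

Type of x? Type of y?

x is assigned a bare integer (no decimal point), so it is an int; y is assigned a number with a decimal point, so it is a float

int, float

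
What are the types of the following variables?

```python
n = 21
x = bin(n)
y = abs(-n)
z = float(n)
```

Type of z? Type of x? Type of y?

float() returns float; bin() returns str; abs() of int returns int

float, str, int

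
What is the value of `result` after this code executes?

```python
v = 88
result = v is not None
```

v = 88; result = True

True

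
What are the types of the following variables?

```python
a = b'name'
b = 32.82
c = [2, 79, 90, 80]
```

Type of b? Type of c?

b is assigned a number with a decimal point, so it is a float; c is assigned a list literal (square brackets)

float, list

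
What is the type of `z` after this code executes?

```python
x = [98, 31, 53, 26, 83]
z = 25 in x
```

'in' operator returns bool

bool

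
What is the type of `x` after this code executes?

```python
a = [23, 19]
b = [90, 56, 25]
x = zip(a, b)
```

zip() returns a zip object

zip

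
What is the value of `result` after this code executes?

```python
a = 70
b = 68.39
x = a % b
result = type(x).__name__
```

a is int; b is float; x is float; result = 'float'

'float'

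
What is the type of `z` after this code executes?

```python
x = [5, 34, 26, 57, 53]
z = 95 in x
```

'in' operator returns bool

bool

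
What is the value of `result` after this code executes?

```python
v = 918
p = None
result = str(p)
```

v = 918; p = None; result = 'None'

'None'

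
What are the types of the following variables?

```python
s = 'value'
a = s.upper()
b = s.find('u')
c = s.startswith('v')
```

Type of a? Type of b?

upper() returns str; find() returns int

str, int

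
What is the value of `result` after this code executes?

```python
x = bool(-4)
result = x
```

x = True; result = True

True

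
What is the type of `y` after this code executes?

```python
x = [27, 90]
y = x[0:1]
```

Slicing a list returns a list

list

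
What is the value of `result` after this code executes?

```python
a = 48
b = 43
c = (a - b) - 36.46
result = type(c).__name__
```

a is int; b is int; c is float; result = 'float'

'float'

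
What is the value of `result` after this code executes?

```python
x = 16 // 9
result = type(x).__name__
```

x is int; result = 'int'

'int'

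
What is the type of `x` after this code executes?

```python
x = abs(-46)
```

abs() of int returns int

int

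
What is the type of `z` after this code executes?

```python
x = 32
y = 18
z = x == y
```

Equality comparison returns bool

bool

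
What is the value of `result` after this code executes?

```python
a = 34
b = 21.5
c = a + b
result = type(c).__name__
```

a is int; b is float; c is float; result = 'float'

'float'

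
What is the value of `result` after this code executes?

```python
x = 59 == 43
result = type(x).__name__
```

x is bool; result = 'bool'

'bool'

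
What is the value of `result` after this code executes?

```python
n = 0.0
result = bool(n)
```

n = 0.0; result = False

False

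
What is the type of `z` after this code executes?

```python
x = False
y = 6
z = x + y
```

bool + int = int (bool is subclass of int)

int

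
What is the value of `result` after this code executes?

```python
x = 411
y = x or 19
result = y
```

x = 411; y = 411; result = 411

411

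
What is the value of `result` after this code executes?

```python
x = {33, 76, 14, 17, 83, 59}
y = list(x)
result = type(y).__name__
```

x is set; y is list; result = 'list'

'list'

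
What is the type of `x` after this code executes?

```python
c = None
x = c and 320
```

'and' returns first falsy value (None)

NoneType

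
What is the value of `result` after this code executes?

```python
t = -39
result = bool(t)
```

t = -39; result = True

True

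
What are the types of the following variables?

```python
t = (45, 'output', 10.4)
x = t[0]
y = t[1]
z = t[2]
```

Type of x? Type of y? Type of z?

tuple[0] is int; tuple[1] is str; tuple[2] is float

int, str, float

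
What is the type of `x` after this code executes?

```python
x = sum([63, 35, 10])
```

sum() of ints returns int

int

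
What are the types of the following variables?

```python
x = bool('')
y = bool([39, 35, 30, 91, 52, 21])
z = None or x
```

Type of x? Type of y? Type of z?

bool() returns bool; bool() returns bool; None or bool returns the bool

bool, bool, bool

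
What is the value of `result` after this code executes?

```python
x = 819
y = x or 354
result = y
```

x = 819; y = 819; result = 819

819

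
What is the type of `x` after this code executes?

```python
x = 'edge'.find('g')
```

str.find() returns int index

int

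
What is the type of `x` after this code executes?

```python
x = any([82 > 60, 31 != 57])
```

any() returns bool

bool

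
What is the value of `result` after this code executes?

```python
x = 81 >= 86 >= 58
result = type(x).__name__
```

x is bool; result = 'bool'

'bool'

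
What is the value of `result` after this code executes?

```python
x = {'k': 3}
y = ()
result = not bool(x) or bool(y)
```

x = {'k': 3}; y = (); result = False

False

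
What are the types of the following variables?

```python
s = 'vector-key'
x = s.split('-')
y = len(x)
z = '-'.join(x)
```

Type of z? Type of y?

str.join() returns str; len() returns int

str, int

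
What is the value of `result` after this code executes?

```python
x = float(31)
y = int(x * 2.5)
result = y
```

x = 31.0; y = 77; result = 77

77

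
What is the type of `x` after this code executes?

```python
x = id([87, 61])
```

id() returns int

int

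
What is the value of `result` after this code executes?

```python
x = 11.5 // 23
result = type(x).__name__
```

x is float; result = 'float'

'float'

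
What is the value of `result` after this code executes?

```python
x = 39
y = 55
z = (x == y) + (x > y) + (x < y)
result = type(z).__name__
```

x is int; y is int; z is int; result = 'int'

'int'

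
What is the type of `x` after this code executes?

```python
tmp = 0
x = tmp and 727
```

'and' returns first falsy value (0 is int)

int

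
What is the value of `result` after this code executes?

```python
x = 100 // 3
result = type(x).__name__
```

x is int; result = 'int'

'int'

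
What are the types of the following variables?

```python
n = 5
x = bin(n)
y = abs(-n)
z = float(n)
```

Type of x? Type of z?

bin() returns str; float() returns float

str, float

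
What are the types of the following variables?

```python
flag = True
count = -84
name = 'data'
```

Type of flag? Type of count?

flag is assigned the constant True, which has type bool; count is assigned a bare integer (no decimal point), so it is an int

bool, int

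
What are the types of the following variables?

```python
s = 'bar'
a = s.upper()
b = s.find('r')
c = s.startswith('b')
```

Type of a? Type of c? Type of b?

upper() returns str; startswith() returns bool; find() returns int

str, bool, int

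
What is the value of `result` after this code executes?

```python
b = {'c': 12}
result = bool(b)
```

b = {'c': 12}; result = True

True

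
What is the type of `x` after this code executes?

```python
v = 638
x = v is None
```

'is' comparison returns bool

bool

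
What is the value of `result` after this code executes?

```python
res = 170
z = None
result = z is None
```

res = 170; z = None; result = True

True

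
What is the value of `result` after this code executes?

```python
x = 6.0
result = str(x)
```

x = 6.0; result = '6.0'

'6.0'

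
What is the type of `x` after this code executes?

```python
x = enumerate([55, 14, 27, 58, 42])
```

enumerate() returns an enumerate object

enumerate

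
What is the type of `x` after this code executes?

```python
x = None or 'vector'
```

'or' with None returns the other truthy value (str)

str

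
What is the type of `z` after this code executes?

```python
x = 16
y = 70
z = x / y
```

int / int = float

float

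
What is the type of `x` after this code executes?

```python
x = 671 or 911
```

'or' returns first truthy value (int)

int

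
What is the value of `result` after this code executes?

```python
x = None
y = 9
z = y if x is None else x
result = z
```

x = None; y = 9; z = 9; result = 9

9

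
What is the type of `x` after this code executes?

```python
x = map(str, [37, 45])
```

map() returns a map object

map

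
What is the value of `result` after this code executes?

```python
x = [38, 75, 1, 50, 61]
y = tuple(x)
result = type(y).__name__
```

x is list; y is tuple; result = 'tuple'

'tuple'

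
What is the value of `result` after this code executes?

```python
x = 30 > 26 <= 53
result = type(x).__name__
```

x is bool; result = 'bool'

'bool'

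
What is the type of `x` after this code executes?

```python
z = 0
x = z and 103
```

'and' returns first falsy value (0 is int)

int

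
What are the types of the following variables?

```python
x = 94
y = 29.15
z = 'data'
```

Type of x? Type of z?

x is assigned a bare integer (no decimal point), so it is an int; z is assigned a quoted string literal, so it is a str

int, str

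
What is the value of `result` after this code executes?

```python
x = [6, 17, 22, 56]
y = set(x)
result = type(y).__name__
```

x is list; y is set; result = 'set'

'set'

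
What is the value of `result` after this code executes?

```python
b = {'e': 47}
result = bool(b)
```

b = {'e': 47}; result = True

True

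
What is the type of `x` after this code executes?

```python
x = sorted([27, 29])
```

sorted() always returns list

list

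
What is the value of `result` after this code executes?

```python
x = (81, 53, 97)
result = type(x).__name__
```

x is tuple; result = 'tuple'

'tuple'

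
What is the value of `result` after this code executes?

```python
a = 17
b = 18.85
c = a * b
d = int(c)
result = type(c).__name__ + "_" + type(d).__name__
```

a is int; b is float; c is float; d is int; result = 'float_int'

'float_int'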